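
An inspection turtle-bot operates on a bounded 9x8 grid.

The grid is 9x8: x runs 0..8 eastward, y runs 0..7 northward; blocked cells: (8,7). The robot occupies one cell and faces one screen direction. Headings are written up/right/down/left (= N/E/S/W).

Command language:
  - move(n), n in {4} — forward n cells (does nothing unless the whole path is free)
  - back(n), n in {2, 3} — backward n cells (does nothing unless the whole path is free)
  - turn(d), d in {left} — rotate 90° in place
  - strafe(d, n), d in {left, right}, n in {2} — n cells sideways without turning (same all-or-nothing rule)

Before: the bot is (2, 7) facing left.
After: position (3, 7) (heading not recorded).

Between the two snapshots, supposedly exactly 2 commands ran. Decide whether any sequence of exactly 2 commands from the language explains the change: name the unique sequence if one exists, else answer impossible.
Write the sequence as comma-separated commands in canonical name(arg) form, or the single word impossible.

impossible

checked all 2-command options: none fits.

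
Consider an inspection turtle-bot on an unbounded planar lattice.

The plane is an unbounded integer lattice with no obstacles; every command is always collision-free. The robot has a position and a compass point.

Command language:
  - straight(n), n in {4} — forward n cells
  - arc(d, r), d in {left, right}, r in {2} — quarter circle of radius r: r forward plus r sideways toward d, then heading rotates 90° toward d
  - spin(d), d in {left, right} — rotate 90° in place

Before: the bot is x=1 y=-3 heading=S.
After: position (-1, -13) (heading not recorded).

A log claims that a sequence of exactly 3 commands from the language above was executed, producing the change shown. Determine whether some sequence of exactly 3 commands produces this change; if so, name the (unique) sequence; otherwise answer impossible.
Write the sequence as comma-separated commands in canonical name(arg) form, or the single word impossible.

straight(4), straight(4), arc(right, 2)

key: running arc(right, 2) before straight(4) would end elsewhere — order is forced
start: x=1 y=-3 heading=S
1. straight(4) → x=1 y=-7 heading=S
2. straight(4) → x=1 y=-11 heading=S
3. arc(right, 2) → x=-1 y=-13 heading=W
all 125 alternatives checked — unique.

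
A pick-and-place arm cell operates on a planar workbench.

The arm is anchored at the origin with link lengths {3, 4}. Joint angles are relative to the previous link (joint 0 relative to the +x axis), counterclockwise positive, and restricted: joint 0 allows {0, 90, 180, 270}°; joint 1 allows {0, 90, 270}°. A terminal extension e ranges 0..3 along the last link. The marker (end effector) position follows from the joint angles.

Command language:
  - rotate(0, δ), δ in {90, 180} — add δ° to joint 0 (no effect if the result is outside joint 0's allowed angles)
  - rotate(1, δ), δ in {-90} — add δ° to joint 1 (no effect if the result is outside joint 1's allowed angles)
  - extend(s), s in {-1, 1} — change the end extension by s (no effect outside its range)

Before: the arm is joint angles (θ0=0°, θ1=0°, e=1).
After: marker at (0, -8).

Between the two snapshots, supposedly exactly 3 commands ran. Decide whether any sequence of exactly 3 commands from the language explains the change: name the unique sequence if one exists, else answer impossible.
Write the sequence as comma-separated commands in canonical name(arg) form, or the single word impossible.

rotate(0, 90), rotate(0, 90), rotate(0, 90)

from: joint angles (θ0=0°, θ1=0°, e=1)
[1] after rotate(0, 90): joint angles (θ0=90°, θ1=0°, e=1)
[2] after rotate(0, 90): joint angles (θ0=180°, θ1=0°, e=1)
[3] after rotate(0, 90): joint angles (θ0=270°, θ1=0°, e=1)
all 125 alternatives checked — unique.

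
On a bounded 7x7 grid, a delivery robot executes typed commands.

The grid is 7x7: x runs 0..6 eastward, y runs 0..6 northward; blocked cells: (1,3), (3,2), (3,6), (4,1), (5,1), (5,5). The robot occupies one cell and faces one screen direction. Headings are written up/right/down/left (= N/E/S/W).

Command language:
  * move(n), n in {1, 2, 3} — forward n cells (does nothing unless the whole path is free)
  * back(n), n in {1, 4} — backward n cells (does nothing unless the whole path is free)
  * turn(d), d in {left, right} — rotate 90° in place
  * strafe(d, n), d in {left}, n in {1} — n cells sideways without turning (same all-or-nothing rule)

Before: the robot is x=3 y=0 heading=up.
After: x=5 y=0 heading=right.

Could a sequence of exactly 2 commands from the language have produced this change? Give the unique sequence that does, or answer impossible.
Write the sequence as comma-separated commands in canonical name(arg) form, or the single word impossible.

turn(right), move(2)

key: running move(2) before turn(right) would end elsewhere — order is forced
begin: x=3 y=0 heading=up
[1] after turn(right): x=3 y=0 heading=right
[2] after move(2): x=5 y=0 heading=right
no rival 2-sequence matches.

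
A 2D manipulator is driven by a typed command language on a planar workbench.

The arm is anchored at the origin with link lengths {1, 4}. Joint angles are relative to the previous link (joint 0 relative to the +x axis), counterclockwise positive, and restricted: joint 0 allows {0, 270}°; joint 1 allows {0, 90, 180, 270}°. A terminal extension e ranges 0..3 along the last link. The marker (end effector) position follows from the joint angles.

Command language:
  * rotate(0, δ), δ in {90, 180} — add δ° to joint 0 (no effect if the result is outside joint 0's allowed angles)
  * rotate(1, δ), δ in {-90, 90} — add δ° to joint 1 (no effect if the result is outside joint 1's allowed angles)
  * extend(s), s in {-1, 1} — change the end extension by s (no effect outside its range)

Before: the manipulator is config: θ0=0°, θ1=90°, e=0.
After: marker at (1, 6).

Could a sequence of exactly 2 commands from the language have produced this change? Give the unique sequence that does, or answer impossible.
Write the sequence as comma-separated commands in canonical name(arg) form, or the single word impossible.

from: config: θ0=0°, θ1=90°, e=0
1. extend(1) → config: θ0=0°, θ1=90°, e=1
2. extend(1) → config: θ0=0°, θ1=90°, e=2
no rival 2-sequence matches.

extend(1), extend(1)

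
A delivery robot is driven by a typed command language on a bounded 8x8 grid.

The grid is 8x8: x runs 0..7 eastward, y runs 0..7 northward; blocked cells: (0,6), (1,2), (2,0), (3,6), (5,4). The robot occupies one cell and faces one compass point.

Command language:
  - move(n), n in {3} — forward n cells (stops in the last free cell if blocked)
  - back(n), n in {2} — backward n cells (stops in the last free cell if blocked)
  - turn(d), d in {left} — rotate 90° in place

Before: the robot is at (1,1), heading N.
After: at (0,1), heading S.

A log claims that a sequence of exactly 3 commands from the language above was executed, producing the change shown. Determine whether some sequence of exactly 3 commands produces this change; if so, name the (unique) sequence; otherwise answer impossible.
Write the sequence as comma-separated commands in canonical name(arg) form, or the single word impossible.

key: move(3) runs into the grid edge before its full distance
from: at (1,1), heading N
t=1 turn(left) ⇒ at (1,1), heading W
t=2 move(3) ⇒ at (0,1), heading W
t=3 turn(left) ⇒ at (0,1), heading S
all 27 alternatives checked — unique.

turn(left), move(3), turn(left)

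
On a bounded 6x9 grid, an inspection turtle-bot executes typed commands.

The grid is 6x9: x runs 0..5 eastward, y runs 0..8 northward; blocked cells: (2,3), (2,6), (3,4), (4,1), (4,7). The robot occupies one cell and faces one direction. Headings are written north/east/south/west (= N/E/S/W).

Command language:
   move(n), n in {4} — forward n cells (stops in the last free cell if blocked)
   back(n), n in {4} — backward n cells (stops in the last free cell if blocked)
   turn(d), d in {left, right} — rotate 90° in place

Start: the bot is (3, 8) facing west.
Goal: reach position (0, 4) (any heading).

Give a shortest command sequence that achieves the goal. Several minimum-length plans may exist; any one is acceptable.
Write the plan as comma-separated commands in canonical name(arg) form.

move(4), turn(left), move(4)

from: (3, 8) facing west
1. move(4) → (0, 8) facing west
2. turn(left) → (0, 8) facing south
3. move(4) → (0, 4) facing south
shorter routes all fall short; 3 is best.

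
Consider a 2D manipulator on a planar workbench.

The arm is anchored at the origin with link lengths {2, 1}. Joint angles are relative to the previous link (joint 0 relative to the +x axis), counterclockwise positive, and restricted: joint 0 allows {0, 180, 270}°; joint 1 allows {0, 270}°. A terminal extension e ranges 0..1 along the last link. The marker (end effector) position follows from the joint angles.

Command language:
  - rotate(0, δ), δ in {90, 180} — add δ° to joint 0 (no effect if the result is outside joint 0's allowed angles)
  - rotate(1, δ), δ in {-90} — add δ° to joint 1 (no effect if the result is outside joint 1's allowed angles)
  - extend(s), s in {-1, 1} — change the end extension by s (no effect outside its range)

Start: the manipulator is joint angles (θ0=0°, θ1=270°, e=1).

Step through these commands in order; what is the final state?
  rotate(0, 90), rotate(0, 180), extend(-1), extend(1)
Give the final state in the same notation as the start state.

joint angles (θ0=180°, θ1=270°, e=1)

initial: joint angles (θ0=0°, θ1=270°, e=1)
step 1 (rotate(0, 90)): joint angles (θ0=0°, θ1=270°, e=1)
step 2 (rotate(0, 180)): joint angles (θ0=180°, θ1=270°, e=1)
step 3 (extend(-1)): joint angles (θ0=180°, θ1=270°, e=0)
step 4 (extend(1)): joint angles (θ0=180°, θ1=270°, e=1)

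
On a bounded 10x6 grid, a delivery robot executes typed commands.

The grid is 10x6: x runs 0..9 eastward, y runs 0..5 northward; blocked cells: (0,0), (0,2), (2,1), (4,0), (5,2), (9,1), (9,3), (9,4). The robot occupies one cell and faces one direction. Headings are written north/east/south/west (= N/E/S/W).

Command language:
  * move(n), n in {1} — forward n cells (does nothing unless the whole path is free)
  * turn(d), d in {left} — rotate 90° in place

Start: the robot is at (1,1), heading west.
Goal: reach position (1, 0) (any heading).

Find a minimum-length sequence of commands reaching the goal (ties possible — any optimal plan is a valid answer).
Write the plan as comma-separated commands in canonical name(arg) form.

initial: at (1,1), heading west
step 1 (turn(left)): at (1,1), heading south
step 2 (move(1)): at (1,0), heading south
no 1-step plan works, so 2 is optimal.

turn(left), move(1)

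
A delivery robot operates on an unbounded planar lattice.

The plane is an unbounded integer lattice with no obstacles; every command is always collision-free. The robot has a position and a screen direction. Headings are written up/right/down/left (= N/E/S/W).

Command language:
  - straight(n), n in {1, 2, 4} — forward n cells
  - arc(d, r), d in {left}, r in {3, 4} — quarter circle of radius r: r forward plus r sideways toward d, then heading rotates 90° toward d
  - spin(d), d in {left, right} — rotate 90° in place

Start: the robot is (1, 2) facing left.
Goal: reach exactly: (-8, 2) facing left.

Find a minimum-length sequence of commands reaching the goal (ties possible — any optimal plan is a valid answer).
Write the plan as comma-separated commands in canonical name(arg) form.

straight(1), straight(4), straight(4)

begin: (1, 2) facing left
1. straight(1) → (0, 2) facing left
2. straight(4) → (-4, 2) facing left
3. straight(4) → (-8, 2) facing left
shorter routes all fall short; 3 is best.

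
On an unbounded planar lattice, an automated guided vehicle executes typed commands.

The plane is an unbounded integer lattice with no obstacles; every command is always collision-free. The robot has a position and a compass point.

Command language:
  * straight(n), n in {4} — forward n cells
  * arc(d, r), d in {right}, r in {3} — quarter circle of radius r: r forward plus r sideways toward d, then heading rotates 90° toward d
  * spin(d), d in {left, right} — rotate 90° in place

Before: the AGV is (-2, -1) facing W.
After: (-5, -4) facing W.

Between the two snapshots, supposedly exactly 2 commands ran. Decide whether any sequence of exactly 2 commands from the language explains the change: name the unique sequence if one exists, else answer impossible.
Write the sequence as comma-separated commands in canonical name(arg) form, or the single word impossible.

spin(left), arc(right, 3)

key: running arc(right, 3) before spin(left) would end elsewhere — order is forced
from: (-2, -1) facing W
[1] after spin(left): (-2, -1) facing S
[2] after arc(right, 3): (-5, -4) facing W
no rival 2-sequence matches.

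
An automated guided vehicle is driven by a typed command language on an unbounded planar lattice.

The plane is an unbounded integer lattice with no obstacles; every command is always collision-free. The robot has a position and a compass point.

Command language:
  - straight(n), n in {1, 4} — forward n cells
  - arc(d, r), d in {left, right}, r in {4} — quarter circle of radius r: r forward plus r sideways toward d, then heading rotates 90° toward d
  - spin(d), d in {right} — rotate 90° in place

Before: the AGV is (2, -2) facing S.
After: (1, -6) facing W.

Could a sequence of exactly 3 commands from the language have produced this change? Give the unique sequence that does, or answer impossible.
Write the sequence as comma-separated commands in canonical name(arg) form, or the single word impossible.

straight(4), spin(right), straight(1)

key: order matters: swapping straight(4) and straight(1) lands elsewhere
from: (2, -2) facing S
step 1 (straight(4)): (2, -6) facing S
step 2 (spin(right)): (2, -6) facing W
step 3 (straight(1)): (1, -6) facing W
all 125 alternatives checked — unique.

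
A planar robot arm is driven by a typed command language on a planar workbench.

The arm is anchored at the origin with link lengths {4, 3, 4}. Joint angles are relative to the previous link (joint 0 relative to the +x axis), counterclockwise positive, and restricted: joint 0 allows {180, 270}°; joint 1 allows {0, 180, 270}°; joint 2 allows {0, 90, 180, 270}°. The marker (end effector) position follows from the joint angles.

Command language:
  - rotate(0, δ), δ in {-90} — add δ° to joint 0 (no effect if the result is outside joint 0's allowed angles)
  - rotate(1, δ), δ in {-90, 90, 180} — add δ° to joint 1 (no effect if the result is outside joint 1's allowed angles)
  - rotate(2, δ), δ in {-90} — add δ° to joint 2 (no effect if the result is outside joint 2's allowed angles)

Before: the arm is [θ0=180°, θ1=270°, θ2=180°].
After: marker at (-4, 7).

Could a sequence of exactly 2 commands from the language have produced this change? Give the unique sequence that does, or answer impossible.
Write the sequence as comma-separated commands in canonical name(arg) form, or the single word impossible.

initial: [θ0=180°, θ1=270°, θ2=180°]
1. rotate(2, -90) → [θ0=180°, θ1=270°, θ2=90°]
2. rotate(2, -90) → [θ0=180°, θ1=270°, θ2=0°]
all 25 alternatives checked — unique.

rotate(2, -90), rotate(2, -90)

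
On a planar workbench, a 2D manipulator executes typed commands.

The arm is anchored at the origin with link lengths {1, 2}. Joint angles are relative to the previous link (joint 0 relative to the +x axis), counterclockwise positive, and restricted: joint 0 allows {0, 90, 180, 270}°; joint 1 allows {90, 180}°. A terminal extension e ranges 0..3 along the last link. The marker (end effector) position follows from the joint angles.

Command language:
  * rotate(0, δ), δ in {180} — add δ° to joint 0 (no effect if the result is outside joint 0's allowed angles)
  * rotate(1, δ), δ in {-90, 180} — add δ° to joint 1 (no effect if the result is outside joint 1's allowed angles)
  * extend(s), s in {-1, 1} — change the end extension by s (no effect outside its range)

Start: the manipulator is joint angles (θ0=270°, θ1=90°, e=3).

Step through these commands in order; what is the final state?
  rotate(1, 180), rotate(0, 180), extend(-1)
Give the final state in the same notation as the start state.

joint angles (θ0=90°, θ1=90°, e=2)

begin: joint angles (θ0=270°, θ1=90°, e=3)
step 1 (rotate(1, 180)): joint angles (θ0=270°, θ1=90°, e=3)
step 2 (rotate(0, 180)): joint angles (θ0=90°, θ1=90°, e=3)
step 3 (extend(-1)): joint angles (θ0=90°, θ1=90°, e=2)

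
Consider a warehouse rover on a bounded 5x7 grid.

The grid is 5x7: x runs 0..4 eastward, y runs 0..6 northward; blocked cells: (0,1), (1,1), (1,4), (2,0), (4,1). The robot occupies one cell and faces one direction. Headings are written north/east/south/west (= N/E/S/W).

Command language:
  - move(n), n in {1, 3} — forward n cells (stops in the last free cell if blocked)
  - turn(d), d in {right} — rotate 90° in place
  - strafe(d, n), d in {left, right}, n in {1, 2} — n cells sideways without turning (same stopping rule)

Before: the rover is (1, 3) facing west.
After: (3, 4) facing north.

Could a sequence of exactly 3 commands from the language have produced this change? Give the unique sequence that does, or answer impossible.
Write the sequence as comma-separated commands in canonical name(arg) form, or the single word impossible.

turn(right), strafe(right, 2), move(1)

key: order matters: swapping turn(right) and move(1) lands elsewhere
begin: (1, 3) facing west
step 1 (turn(right)): (1, 3) facing north
step 2 (strafe(right, 2)): (3, 3) facing north
step 3 (move(1)): (3, 4) facing north
all 343 alternatives checked — unique.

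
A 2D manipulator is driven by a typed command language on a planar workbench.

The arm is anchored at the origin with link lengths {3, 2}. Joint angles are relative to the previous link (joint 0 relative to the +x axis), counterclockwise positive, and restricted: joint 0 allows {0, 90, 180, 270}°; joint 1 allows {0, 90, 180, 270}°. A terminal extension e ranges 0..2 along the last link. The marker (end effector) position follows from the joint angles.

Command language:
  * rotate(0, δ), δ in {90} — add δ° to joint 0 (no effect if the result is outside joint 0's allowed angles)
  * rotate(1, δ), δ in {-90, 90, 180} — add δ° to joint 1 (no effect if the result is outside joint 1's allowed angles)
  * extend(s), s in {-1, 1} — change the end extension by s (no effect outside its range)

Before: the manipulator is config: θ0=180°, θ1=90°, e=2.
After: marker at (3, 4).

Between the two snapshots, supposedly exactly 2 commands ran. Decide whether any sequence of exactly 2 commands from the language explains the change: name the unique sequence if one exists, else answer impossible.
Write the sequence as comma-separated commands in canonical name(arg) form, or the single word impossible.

t0: config: θ0=180°, θ1=90°, e=2
1. rotate(0, 90) → config: θ0=270°, θ1=90°, e=2
2. rotate(0, 90) → config: θ0=0°, θ1=90°, e=2
uniquely the one of 36 2-step routes that fits.

rotate(0, 90), rotate(0, 90)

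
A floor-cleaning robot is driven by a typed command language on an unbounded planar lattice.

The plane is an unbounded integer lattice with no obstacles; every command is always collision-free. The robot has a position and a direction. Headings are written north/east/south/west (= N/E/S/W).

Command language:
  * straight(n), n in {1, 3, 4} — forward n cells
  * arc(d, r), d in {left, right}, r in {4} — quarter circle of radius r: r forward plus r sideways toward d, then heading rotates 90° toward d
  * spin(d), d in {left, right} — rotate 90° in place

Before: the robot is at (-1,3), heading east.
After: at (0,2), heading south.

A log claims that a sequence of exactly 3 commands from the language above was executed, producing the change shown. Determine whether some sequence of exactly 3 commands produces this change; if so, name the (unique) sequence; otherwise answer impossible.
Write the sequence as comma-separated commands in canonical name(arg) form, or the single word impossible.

straight(1), spin(right), straight(1)

key: cell and facing (now S) both changed — the 3 commands mix motion and turning
t0: at (-1,3), heading east
t=1 straight(1) ⇒ at (0,3), heading east
t=2 spin(right) ⇒ at (0,3), heading south
t=3 straight(1) ⇒ at (0,2), heading south
all 343 alternatives checked — unique.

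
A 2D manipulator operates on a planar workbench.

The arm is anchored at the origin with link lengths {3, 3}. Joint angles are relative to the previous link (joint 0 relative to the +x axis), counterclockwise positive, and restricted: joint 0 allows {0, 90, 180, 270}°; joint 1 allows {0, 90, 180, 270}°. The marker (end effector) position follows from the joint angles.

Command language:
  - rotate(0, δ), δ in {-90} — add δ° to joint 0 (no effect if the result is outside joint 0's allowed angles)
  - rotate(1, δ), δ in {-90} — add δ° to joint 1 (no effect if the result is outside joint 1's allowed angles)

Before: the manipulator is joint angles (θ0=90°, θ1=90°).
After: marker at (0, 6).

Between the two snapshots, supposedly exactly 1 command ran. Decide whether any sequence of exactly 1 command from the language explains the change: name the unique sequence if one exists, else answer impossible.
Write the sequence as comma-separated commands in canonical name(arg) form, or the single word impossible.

from: joint angles (θ0=90°, θ1=90°)
step 1 (rotate(1, -90)): joint angles (θ0=90°, θ1=0°)
all 2 alternatives checked — unique.

rotate(1, -90)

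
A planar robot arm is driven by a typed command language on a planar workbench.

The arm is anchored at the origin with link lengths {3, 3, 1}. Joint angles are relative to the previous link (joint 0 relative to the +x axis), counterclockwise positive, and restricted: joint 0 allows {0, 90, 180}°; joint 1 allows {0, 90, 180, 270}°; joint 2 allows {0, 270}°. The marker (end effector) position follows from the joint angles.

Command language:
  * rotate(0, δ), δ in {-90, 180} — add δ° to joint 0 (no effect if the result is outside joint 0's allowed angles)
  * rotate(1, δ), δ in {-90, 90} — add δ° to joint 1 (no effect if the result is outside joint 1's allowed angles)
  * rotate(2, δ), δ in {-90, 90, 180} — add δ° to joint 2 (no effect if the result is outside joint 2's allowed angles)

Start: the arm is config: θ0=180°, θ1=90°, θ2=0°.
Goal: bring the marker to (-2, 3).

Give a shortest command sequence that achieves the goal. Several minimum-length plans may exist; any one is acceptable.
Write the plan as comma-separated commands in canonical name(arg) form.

rotate(1, 90), rotate(1, 90), rotate(2, -90)

begin: config: θ0=180°, θ1=90°, θ2=0°
1. rotate(1, 90) → config: θ0=180°, θ1=180°, θ2=0°
2. rotate(1, 90) → config: θ0=180°, θ1=270°, θ2=0°
3. rotate(2, -90) → config: θ0=180°, θ1=270°, θ2=270°
shorter routes all fall short; 3 is best.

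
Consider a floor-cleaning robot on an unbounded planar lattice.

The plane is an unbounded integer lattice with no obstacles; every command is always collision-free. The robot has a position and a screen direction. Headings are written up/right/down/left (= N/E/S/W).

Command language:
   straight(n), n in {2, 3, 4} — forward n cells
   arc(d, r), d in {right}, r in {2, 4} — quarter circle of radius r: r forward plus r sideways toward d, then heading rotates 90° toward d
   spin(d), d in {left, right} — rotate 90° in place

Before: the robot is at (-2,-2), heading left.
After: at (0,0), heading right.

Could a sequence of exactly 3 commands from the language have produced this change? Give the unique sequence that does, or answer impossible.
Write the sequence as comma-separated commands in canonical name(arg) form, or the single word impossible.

arc(right, 2), spin(right), straight(4)

key: running straight(4) before arc(right, 2) would end elsewhere — order is forced
begin: at (-2,-2), heading left
[1] after arc(right, 2): at (-4,0), heading up
[2] after spin(right): at (-4,0), heading right
[3] after straight(4): at (0,0), heading right
no other 3-command option fits: unique.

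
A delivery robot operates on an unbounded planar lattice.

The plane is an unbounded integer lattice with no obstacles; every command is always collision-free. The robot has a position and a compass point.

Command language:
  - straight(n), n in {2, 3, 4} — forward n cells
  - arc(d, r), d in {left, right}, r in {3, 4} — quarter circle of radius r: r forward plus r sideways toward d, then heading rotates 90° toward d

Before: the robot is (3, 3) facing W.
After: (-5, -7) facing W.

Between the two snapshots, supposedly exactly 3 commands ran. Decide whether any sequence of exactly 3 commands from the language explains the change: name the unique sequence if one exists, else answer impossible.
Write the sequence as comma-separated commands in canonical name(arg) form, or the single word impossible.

arc(left, 4), straight(2), arc(right, 4)

key: heading stays W — rotations cancel among the 3 commands
begin: (3, 3) facing W
[1] after arc(left, 4): (-1, -1) facing S
[2] after straight(2): (-1, -3) facing S
[3] after arc(right, 4): (-5, -7) facing W
no other 3-command option fits: unique.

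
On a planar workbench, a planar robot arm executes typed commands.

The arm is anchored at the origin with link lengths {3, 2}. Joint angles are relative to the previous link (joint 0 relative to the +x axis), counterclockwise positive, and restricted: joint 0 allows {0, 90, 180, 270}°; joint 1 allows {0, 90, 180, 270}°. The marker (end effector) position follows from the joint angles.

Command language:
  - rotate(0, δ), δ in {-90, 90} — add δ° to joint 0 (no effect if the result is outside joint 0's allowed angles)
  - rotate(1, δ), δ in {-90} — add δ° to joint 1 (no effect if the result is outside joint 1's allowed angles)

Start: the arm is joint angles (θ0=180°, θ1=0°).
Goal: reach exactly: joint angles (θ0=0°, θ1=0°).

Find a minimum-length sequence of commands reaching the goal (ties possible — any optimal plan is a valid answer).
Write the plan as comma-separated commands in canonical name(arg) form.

rotate(0, -90), rotate(0, -90)

start: joint angles (θ0=180°, θ1=0°)
step 1 (rotate(0, -90)): joint angles (θ0=90°, θ1=0°)
step 2 (rotate(0, -90)): joint angles (θ0=0°, θ1=0°)
no 1-step plan works, so 2 is optimal.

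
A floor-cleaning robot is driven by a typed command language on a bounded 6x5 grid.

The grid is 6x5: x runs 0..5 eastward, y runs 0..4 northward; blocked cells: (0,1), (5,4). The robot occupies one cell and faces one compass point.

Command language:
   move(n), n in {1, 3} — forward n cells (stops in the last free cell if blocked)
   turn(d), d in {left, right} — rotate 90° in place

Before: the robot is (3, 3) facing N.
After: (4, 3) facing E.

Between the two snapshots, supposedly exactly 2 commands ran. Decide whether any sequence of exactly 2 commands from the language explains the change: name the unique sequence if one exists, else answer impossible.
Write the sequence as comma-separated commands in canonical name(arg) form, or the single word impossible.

turn(right), move(1)

key: order matters: swapping turn(right) and move(1) lands elsewhere
from: (3, 3) facing N
[1] after turn(right): (3, 3) facing E
[2] after move(1): (4, 3) facing E
uniquely the one of 16 2-step routes that fits.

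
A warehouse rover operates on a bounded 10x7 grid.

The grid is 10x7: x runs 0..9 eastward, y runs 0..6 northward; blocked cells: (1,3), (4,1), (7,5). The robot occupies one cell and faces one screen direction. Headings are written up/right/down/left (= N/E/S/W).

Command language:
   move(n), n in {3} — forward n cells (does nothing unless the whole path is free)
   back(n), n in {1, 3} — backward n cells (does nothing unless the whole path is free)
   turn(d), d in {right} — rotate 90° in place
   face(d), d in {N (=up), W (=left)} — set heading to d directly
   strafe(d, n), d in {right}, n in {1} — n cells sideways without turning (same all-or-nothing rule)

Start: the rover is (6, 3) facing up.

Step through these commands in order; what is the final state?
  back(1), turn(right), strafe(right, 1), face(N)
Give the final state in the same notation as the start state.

start: (6, 3) facing up
t=1 back(1) ⇒ (6, 2) facing up
t=2 turn(right) ⇒ (6, 2) facing right
t=3 strafe(right, 1) ⇒ (6, 1) facing right
t=4 face(N) ⇒ (6, 1) facing up

(6, 1) facing up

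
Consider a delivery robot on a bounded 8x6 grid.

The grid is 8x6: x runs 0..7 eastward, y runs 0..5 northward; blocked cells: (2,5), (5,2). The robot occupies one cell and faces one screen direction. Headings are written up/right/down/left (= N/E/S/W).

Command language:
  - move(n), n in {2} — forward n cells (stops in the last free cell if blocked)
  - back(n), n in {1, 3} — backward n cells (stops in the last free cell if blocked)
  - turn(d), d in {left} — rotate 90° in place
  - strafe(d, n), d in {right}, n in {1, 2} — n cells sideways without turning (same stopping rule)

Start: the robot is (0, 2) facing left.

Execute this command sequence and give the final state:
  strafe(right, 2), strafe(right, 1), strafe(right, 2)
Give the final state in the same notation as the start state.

begin: (0, 2) facing left
t=1 strafe(right, 2) ⇒ (0, 4) facing left
t=2 strafe(right, 1) ⇒ (0, 5) facing left
t=3 strafe(right, 2) ⇒ (0, 5) facing left

(0, 5) facing left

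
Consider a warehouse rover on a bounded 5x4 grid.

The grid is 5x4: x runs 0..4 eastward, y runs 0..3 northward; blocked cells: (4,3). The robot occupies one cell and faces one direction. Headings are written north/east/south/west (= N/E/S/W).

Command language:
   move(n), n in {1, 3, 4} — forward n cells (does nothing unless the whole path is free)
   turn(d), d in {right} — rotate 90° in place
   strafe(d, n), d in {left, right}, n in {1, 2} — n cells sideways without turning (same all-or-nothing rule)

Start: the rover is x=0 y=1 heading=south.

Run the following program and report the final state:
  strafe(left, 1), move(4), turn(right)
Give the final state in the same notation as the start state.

x=1 y=1 heading=west

initial: x=0 y=1 heading=south
t=1 strafe(left, 1) ⇒ x=1 y=1 heading=south
t=2 move(4) ⇒ x=1 y=1 heading=south
t=3 turn(right) ⇒ x=1 y=1 heading=west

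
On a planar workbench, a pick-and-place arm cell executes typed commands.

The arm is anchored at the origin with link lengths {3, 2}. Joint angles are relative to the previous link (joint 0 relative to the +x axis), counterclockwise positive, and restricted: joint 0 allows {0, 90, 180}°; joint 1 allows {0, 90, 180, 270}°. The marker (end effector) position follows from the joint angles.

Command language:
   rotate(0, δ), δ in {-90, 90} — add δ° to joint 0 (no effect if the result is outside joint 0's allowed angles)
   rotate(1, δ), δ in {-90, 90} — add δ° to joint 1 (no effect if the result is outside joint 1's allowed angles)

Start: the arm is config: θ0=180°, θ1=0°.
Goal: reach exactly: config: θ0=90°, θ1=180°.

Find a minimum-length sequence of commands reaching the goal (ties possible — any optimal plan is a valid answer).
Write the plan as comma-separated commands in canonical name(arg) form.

rotate(1, -90), rotate(1, -90), rotate(0, -90)

from: config: θ0=180°, θ1=0°
t=1 rotate(1, -90) ⇒ config: θ0=180°, θ1=270°
t=2 rotate(1, -90) ⇒ config: θ0=180°, θ1=180°
t=3 rotate(0, -90) ⇒ config: θ0=90°, θ1=180°
minimal: 3 command(s), checked below 3.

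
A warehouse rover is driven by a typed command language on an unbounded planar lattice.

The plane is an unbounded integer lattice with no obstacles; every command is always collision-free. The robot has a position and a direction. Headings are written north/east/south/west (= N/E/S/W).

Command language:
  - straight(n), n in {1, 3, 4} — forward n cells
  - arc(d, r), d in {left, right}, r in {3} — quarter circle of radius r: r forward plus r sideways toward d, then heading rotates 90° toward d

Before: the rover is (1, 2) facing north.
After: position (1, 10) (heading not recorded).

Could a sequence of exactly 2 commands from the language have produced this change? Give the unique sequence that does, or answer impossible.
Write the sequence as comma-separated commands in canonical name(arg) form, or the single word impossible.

begin: (1, 2) facing north
step 1 (straight(4)): (1, 6) facing north
step 2 (straight(4)): (1, 10) facing north
no rival 2-sequence matches.

straight(4), straight(4)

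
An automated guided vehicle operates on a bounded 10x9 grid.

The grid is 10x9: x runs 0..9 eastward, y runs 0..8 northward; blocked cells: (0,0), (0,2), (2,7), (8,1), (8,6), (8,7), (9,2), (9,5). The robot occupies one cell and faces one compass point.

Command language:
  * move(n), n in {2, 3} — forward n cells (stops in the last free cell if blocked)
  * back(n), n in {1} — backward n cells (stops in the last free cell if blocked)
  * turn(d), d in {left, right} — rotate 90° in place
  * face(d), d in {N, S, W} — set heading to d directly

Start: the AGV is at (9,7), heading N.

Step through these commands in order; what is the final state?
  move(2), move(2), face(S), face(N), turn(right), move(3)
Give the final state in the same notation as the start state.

start: at (9,7), heading N
step 1 (move(2)): at (9,8), heading N
step 2 (move(2)): at (9,8), heading N
step 3 (face(S)): at (9,8), heading S
step 4 (face(N)): at (9,8), heading N
step 5 (turn(right)): at (9,8), heading E
step 6 (move(3)): at (9,8), heading E

at (9,8), heading E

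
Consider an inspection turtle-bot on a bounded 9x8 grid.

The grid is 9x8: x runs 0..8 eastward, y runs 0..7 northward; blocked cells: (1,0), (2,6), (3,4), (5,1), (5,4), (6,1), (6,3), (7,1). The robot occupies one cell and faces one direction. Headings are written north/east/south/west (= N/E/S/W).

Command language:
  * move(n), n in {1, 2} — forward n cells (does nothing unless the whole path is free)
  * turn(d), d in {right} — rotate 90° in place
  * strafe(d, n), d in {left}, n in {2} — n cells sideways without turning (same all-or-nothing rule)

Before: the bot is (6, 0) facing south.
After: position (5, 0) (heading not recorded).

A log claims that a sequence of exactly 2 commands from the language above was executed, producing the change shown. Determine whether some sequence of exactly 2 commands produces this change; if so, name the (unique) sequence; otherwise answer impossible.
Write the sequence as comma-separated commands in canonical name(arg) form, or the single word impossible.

turn(right), move(1)

key: order matters: swapping turn(right) and move(1) lands elsewhere
begin: (6, 0) facing south
step 1 (turn(right)): (6, 0) facing west
step 2 (move(1)): (5, 0) facing west
all 16 alternatives checked — unique.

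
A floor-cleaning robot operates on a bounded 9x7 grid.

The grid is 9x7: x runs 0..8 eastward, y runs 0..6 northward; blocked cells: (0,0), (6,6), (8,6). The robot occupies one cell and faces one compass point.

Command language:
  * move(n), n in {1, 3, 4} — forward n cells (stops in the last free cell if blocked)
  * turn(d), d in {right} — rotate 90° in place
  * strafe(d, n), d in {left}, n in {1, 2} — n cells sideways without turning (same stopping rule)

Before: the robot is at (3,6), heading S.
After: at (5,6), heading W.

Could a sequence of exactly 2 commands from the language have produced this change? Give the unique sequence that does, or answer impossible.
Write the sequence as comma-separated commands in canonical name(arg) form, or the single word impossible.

key: running turn(right) before strafe(left, 2) would end elsewhere — order is forced
initial: at (3,6), heading S
[1] after strafe(left, 2): at (5,6), heading S
[2] after turn(right): at (5,6), heading W
all 36 alternatives checked — unique.

strafe(left, 2), turn(right)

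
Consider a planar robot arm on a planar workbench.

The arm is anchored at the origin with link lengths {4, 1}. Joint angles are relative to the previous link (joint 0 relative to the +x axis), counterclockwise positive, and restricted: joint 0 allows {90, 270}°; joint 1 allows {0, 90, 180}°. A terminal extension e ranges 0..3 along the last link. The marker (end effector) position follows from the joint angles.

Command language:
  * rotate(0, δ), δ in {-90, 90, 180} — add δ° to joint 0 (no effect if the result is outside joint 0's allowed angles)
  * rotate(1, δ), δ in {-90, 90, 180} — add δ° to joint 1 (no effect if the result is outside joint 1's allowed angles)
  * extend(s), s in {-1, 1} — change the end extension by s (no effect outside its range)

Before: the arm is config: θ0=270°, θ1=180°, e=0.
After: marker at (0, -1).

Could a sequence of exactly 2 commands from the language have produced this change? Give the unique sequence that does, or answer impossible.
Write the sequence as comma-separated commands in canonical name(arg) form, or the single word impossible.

extend(1), extend(1)

begin: config: θ0=270°, θ1=180°, e=0
t=1 extend(1) ⇒ config: θ0=270°, θ1=180°, e=1
t=2 extend(1) ⇒ config: θ0=270°, θ1=180°, e=2
all 64 alternatives checked — unique.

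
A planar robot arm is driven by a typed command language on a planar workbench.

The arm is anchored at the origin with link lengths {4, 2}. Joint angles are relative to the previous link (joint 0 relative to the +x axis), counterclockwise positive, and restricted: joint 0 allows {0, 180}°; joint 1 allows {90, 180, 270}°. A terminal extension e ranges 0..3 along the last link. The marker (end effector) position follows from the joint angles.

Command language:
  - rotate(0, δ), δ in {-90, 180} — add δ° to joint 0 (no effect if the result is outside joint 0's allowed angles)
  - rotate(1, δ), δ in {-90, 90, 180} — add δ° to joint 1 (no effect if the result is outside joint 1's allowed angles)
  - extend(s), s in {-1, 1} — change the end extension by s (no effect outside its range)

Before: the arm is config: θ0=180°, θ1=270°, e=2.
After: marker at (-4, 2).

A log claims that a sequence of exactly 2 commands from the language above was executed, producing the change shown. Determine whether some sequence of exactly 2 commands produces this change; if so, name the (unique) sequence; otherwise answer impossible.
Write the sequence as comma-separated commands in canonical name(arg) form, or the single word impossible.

extend(-1), extend(-1)

initial: config: θ0=180°, θ1=270°, e=2
[1] after extend(-1): config: θ0=180°, θ1=270°, e=1
[2] after extend(-1): config: θ0=180°, θ1=270°, e=0
uniquely the one of 49 2-step routes that fits.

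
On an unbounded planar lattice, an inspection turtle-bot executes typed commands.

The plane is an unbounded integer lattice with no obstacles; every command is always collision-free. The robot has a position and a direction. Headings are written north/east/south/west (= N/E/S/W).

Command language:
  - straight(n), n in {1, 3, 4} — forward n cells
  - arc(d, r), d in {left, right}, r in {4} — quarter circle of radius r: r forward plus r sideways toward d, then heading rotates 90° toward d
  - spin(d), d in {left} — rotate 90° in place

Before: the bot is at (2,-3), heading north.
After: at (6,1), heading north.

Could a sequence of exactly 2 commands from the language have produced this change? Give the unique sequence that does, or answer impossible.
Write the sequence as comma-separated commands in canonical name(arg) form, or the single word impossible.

arc(right, 4), spin(left)

key: heading stays N — rotations cancel among the 2 commands
begin: at (2,-3), heading north
step 1 (arc(right, 4)): at (6,1), heading east
step 2 (spin(left)): at (6,1), heading north
no other 2-command option fits: unique.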